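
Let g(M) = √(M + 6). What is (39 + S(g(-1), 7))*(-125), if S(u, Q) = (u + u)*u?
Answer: -6125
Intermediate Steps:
g(M) = √(6 + M)
S(u, Q) = 2*u² (S(u, Q) = (2*u)*u = 2*u²)
(39 + S(g(-1), 7))*(-125) = (39 + 2*(√(6 - 1))²)*(-125) = (39 + 2*(√5)²)*(-125) = (39 + 2*5)*(-125) = (39 + 10)*(-125) = 49*(-125) = -6125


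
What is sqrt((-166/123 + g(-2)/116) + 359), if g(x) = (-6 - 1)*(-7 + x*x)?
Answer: sqrt(18211457613)/7134 ≈ 18.916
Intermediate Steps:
g(x) = 49 - 7*x**2 (g(x) = -7*(-7 + x**2) = 49 - 7*x**2)
sqrt((-166/123 + g(-2)/116) + 359) = sqrt((-166/123 + (49 - 7*(-2)**2)/116) + 359) = sqrt((-166*1/123 + (49 - 7*4)*(1/116)) + 359) = sqrt((-166/123 + (49 - 28)*(1/116)) + 359) = sqrt((-166/123 + 21*(1/116)) + 359) = sqrt((-166/123 + 21/116) + 359) = sqrt(-16673/14268 + 359) = sqrt(5105539/14268) = sqrt(18211457613)/7134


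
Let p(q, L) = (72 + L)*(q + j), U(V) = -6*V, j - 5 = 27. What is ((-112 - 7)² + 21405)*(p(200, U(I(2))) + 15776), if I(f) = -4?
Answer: 1353215168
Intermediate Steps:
j = 32 (j = 5 + 27 = 32)
p(q, L) = (32 + q)*(72 + L) (p(q, L) = (72 + L)*(q + 32) = (72 + L)*(32 + q) = (32 + q)*(72 + L))
((-112 - 7)² + 21405)*(p(200, U(I(2))) + 15776) = ((-112 - 7)² + 21405)*((2304 + 32*(-6*(-4)) + 72*200 - 6*(-4)*200) + 15776) = ((-119)² + 21405)*((2304 + 32*24 + 14400 + 24*200) + 15776) = (14161 + 21405)*((2304 + 768 + 14400 + 4800) + 15776) = 35566*(22272 + 15776) = 35566*38048 = 1353215168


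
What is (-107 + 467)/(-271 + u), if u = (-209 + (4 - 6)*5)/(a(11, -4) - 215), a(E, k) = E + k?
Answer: -74880/56149 ≈ -1.3336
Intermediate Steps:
u = 219/208 (u = (-209 + (4 - 6)*5)/((11 - 4) - 215) = (-209 - 2*5)/(7 - 215) = (-209 - 10)/(-208) = -219*(-1/208) = 219/208 ≈ 1.0529)
(-107 + 467)/(-271 + u) = (-107 + 467)/(-271 + 219/208) = 360/(-56149/208) = 360*(-208/56149) = -74880/56149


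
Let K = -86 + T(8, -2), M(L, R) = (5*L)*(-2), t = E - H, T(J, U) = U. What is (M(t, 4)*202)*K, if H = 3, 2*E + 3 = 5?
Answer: -355520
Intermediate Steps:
E = 1 (E = -3/2 + (½)*5 = -3/2 + 5/2 = 1)
t = -2 (t = 1 - 1*3 = 1 - 3 = -2)
M(L, R) = -10*L
K = -88 (K = -86 - 2 = -88)
(M(t, 4)*202)*K = (-10*(-2)*202)*(-88) = (20*202)*(-88) = 4040*(-88) = -355520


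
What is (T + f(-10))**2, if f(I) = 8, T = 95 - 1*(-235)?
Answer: 114244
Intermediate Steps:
T = 330 (T = 95 + 235 = 330)
(T + f(-10))**2 = (330 + 8)**2 = 338**2 = 114244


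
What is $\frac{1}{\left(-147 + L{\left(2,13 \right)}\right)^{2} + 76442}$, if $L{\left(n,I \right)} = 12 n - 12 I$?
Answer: $\frac{1}{154283} \approx 6.4816 \cdot 10^{-6}$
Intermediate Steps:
$L{\left(n,I \right)} = - 12 I + 12 n$
$\frac{1}{\left(-147 + L{\left(2,13 \right)}\right)^{2} + 76442} = \frac{1}{\left(-147 + \left(\left(-12\right) 13 + 12 \cdot 2\right)\right)^{2} + 76442} = \frac{1}{\left(-147 + \left(-156 + 24\right)\right)^{2} + 76442} = \frac{1}{\left(-147 - 132\right)^{2} + 76442} = \frac{1}{\left(-279\right)^{2} + 76442} = \frac{1}{77841 + 76442} = \frac{1}{154283}$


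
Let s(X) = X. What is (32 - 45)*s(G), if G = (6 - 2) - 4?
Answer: 0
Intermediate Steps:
G = 0 (G = 4 - 4 = 0)
(32 - 45)*s(G) = (32 - 45)*0 = -13*0 = 0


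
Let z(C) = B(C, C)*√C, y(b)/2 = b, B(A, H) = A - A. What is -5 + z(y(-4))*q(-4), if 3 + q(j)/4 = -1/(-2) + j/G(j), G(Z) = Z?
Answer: -5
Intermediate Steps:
B(A, H) = 0
y(b) = 2*b
z(C) = 0 (z(C) = 0*√C = 0)
q(j) = -6 (q(j) = -12 + 4*(-1/(-2) + j/j) = -12 + 4*(-1*(-½) + 1) = -12 + 4*(½ + 1) = -12 + 4*(3/2) = -12 + 6 = -6)
-5 + z(y(-4))*q(-4) = -5 + 0*(-6) = -5 + 0 = -5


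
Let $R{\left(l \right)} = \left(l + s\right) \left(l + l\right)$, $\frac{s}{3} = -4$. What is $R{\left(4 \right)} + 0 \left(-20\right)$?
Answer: $-64$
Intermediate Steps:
$s = -12$ ($s = 3 \left(-4\right) = -12$)
$R{\left(l \right)} = 2 l \left(-12 + l\right)$ ($R{\left(l \right)} = \left(l - 12\right) \left(l + l\right) = \left(-12 + l\right) 2 l = 2 l \left(-12 + l\right)$)
$R{\left(4 \right)} + 0 \left(-20\right) = 2 \cdot 4 \left(-12 + 4\right) + 0 \left(-20\right) = 2 \cdot 4 \left(-8\right) + 0 = -64 + 0 = -64$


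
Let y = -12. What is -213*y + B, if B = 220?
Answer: 2776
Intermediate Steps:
-213*y + B = -213*(-12) + 220 = 2556 + 220 = 2776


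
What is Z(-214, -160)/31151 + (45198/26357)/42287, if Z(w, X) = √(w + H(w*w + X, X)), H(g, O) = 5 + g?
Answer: 45198/1114558459 + √45427/31151 ≈ 0.0068826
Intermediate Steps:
Z(w, X) = √(5 + X + w + w²) (Z(w, X) = √(w + (5 + (w*w + X))) = √(w + (5 + (w² + X))) = √(w + (5 + (X + w²))) = √(w + (5 + X + w²)) = √(5 + X + w + w²))
Z(-214, -160)/31151 + (45198/26357)/42287 = √(5 - 160 - 214 + (-214)²)/31151 + (45198/26357)/42287 = √(5 - 160 - 214 + 45796)*(1/31151) + (45198*(1/26357))*(1/42287) = √45427*(1/31151) + (45198/26357)*(1/42287) = √45427/31151 + 45198/1114558459 = 45198/1114558459 + √45427/31151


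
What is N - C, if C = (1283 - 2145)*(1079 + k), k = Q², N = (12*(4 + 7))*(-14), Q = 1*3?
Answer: 936008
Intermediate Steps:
Q = 3
N = -1848 (N = (12*11)*(-14) = 132*(-14) = -1848)
k = 9 (k = 3² = 9)
C = -937856 (C = (1283 - 2145)*(1079 + 9) = -862*1088 = -937856)
N - C = -1848 - 1*(-937856) = -1848 + 937856 = 936008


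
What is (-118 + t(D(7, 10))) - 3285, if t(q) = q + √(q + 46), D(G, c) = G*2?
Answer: -3389 + 2*√15 ≈ -3381.3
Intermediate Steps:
D(G, c) = 2*G
t(q) = q + √(46 + q)
(-118 + t(D(7, 10))) - 3285 = (-118 + (2*7 + √(46 + 2*7))) - 3285 = (-118 + (14 + √(46 + 14))) - 3285 = (-118 + (14 + √60)) - 3285 = (-118 + (14 + 2*√15)) - 3285 = (-104 + 2*√15) - 3285 = -3389 + 2*√15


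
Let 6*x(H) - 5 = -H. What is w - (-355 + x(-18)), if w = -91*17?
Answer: -7175/6 ≈ -1195.8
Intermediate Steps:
x(H) = ⅚ - H/6 (x(H) = ⅚ + (-H)/6 = ⅚ - H/6)
w = -1547
w - (-355 + x(-18)) = -1547 - (-355 + (⅚ - ⅙*(-18))) = -1547 - (-355 + (⅚ + 3)) = -1547 - (-355 + 23/6) = -1547 - 1*(-2107/6) = -1547 + 2107/6 = -7175/6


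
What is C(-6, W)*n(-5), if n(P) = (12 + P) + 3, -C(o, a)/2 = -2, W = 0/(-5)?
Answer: 40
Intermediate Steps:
W = 0 (W = 0*(-⅕) = 0)
C(o, a) = 4 (C(o, a) = -2*(-2) = 4)
n(P) = 15 + P
C(-6, W)*n(-5) = 4*(15 - 5) = 4*10 = 40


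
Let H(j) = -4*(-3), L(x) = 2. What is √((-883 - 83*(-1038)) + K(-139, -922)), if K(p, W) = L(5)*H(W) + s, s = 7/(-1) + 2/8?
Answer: √341153/2 ≈ 292.04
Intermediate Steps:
s = -27/4 (s = 7*(-1) + 2*(⅛) = -7 + ¼ = -27/4 ≈ -6.7500)
H(j) = 12
K(p, W) = 69/4 (K(p, W) = 2*12 - 27/4 = 24 - 27/4 = 69/4)
√((-883 - 83*(-1038)) + K(-139, -922)) = √((-883 - 83*(-1038)) + 69/4) = √((-883 + 86154) + 69/4) = √(85271 + 69/4) = √(341153/4) = √341153/2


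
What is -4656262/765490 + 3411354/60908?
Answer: 581938441891/11656116230 ≈ 49.926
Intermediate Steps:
-4656262/765490 + 3411354/60908 = -4656262*1/765490 + 3411354*(1/60908) = -2328131/382745 + 1705677/30454 = 581938441891/11656116230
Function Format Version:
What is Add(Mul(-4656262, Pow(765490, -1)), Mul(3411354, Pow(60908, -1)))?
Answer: Rational(581938441891, 11656116230) ≈ 49.926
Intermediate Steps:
Add(Mul(-4656262, Pow(765490, -1)), Mul(3411354, Pow(60908, -1))) = Add(Mul(-4656262, Rational(1, 765490)), Mul(3411354, Rational(1, 60908))) = Add(Rational(-2328131, 382745), Rational(1705677, 30454)) = Rational(581938441891, 11656116230)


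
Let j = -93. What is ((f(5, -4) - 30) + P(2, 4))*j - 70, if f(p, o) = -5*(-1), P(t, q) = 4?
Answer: 1883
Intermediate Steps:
f(p, o) = 5
((f(5, -4) - 30) + P(2, 4))*j - 70 = ((5 - 30) + 4)*(-93) - 70 = (-25 + 4)*(-93) - 70 = -21*(-93) - 70 = 1953 - 70 = 1883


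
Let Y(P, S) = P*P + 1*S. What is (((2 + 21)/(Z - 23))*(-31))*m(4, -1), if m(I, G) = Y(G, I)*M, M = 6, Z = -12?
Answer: 4278/7 ≈ 611.14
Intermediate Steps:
Y(P, S) = S + P**2 (Y(P, S) = P**2 + S = S + P**2)
m(I, G) = 6*I + 6*G**2 (m(I, G) = (I + G**2)*6 = 6*I + 6*G**2)
(((2 + 21)/(Z - 23))*(-31))*m(4, -1) = (((2 + 21)/(-12 - 23))*(-31))*(6*4 + 6*(-1)**2) = ((23/(-35))*(-31))*(24 + 6*1) = ((23*(-1/35))*(-31))*(24 + 6) = -23/35*(-31)*30 = (713/35)*30 = 4278/7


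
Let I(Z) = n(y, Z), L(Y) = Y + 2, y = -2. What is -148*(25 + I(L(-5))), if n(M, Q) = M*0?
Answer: -3700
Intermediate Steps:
L(Y) = 2 + Y
n(M, Q) = 0
I(Z) = 0
-148*(25 + I(L(-5))) = -148*(25 + 0) = -148*25 = -3700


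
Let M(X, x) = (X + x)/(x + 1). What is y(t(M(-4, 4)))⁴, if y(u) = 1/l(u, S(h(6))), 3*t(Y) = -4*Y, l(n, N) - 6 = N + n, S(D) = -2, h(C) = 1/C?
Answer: 1/256 ≈ 0.0039063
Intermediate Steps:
l(n, N) = 6 + N + n (l(n, N) = 6 + (N + n) = 6 + N + n)
M(X, x) = (X + x)/(1 + x)
t(Y) = -4*Y/3 (t(Y) = (-4*Y)/3 = -4*Y/3)
y(u) = 1/(4 + u) (y(u) = 1/(6 - 2 + u) = 1/(4 + u))
y(t(M(-4, 4)))⁴ = (1/(4 - 4*(-4 + 4)/(3*(1 + 4))))⁴ = (1/(4 - 4*0/(3*5)))⁴ = (1/(4 - 4*0/15))⁴ = (1/(4 - 4/3*0))⁴ = (1/(4 + 0))⁴ = (1/4)⁴ = (¼)⁴ = 1/256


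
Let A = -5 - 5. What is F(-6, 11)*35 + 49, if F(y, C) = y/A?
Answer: 70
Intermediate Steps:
A = -10
F(y, C) = -y/10 (F(y, C) = y/(-10) = y*(-⅒) = -y/10)
F(-6, 11)*35 + 49 = -⅒*(-6)*35 + 49 = (⅗)*35 + 49 = 21 + 49 = 70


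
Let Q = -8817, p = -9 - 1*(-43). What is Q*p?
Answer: -299778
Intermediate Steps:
p = 34 (p = -9 + 43 = 34)
Q*p = -8817*34 = -299778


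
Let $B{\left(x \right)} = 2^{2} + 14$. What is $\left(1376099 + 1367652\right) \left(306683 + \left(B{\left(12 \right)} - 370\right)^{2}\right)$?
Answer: $1181423511837$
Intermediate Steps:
$B{\left(x \right)} = 18$ ($B{\left(x \right)} = 4 + 14 = 18$)
$\left(1376099 + 1367652\right) \left(306683 + \left(B{\left(12 \right)} - 370\right)^{2}\right) = \left(1376099 + 1367652\right) \left(306683 + \left(18 - 370\right)^{2}\right) = 2743751 \left(306683 + \left(-352\right)^{2}\right) = 2743751 \left(306683 + 123904\right) = 2743751 \cdot 430587 = 1181423511837$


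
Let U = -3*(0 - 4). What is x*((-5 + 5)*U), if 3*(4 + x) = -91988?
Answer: 0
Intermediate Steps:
x = -92000/3 (x = -4 + (⅓)*(-91988) = -4 - 91988/3 = -92000/3 ≈ -30667.)
U = 12 (U = -3*(-4) = 12)
x*((-5 + 5)*U) = -92000*(-5 + 5)*12/3 = -0*12 = -92000/3*0 = 0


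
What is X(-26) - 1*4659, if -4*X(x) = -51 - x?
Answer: -18611/4 ≈ -4652.8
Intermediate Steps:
X(x) = 51/4 + x/4 (X(x) = -(-51 - x)/4 = 51/4 + x/4)
X(-26) - 1*4659 = (51/4 + (1/4)*(-26)) - 1*4659 = (51/4 - 13/2) - 4659 = 25/4 - 4659 = -18611/4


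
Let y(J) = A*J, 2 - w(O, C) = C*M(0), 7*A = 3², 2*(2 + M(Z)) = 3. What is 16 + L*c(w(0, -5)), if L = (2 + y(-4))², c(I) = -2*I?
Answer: 1268/49 ≈ 25.878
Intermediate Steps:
M(Z) = -½ (M(Z) = -2 + (½)*3 = -2 + 3/2 = -½)
A = 9/7 (A = (⅐)*3² = (⅐)*9 = 9/7 ≈ 1.2857)
w(O, C) = 2 + C/2 (w(O, C) = 2 - C*(-1)/2 = 2 - (-1)*C/2 = 2 + C/2)
y(J) = 9*J/7
L = 484/49 (L = (2 + (9/7)*(-4))² = (2 - 36/7)² = (-22/7)² = 484/49 ≈ 9.8775)
16 + L*c(w(0, -5)) = 16 + 484*(-2*(2 + (½)*(-5)))/49 = 16 + 484*(-2*(2 - 5/2))/49 = 16 + 484*(-2*(-½))/49 = 16 + (484/49)*1 = 16 + 484/49 = 1268/49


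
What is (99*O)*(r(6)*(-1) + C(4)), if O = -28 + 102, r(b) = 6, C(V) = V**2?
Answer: 73260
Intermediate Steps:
O = 74
(99*O)*(r(6)*(-1) + C(4)) = (99*74)*(6*(-1) + 4**2) = 7326*(-6 + 16) = 7326*10 = 73260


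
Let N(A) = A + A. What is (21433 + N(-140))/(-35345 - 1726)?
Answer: -7051/12357 ≈ -0.57061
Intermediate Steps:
N(A) = 2*A
(21433 + N(-140))/(-35345 - 1726) = (21433 + 2*(-140))/(-35345 - 1726) = (21433 - 280)/(-37071) = 21153*(-1/37071) = -7051/12357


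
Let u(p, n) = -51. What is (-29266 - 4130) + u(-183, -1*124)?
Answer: -33447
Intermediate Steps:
(-29266 - 4130) + u(-183, -1*124) = (-29266 - 4130) - 51 = -33396 - 51 = -33447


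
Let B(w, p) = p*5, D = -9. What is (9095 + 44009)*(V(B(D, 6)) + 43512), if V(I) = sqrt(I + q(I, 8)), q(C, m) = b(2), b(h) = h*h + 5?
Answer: 2310661248 + 53104*sqrt(39) ≈ 2.3110e+9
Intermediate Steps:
B(w, p) = 5*p
b(h) = 5 + h**2 (b(h) = h**2 + 5 = 5 + h**2)
q(C, m) = 9 (q(C, m) = 5 + 2**2 = 5 + 4 = 9)
V(I) = sqrt(9 + I) (V(I) = sqrt(I + 9) = sqrt(9 + I))
(9095 + 44009)*(V(B(D, 6)) + 43512) = (9095 + 44009)*(sqrt(9 + 5*6) + 43512) = 53104*(sqrt(9 + 30) + 43512) = 53104*(sqrt(39) + 43512) = 53104*(43512 + sqrt(39)) = 2310661248 + 53104*sqrt(39)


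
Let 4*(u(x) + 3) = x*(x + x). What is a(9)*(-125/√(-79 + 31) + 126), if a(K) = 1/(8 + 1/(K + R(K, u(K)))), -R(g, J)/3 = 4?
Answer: 378/23 + 125*I*√3/92 ≈ 16.435 + 2.3533*I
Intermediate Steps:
u(x) = -3 + x²/2 (u(x) = -3 + (x*(x + x))/4 = -3 + (x*(2*x))/4 = -3 + (2*x²)/4 = -3 + x²/2)
R(g, J) = -12 (R(g, J) = -3*4 = -12)
a(K) = 1/(8 + 1/(-12 + K)) (a(K) = 1/(8 + 1/(K - 12)) = 1/(8 + 1/(-12 + K)))
a(9)*(-125/√(-79 + 31) + 126) = ((-12 + 9)/(-95 + 8*9))*(-125/√(-79 + 31) + 126) = (-3/(-95 + 72))*(-125*(-I*√3/12) + 126) = (-3/(-23))*(-125*(-I*√3/12) + 126) = (-1/23*(-3))*(-(-125)*I*√3/12 + 126) = 3*(125*I*√3/12 + 126)/23 = 3*(126 + 125*I*√3/12)/23 = 378/23 + 125*I*√3/92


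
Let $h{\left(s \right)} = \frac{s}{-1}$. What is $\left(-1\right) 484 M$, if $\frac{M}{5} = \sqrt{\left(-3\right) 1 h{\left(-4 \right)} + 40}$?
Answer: $- 4840 \sqrt{7} \approx -12805.0$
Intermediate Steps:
$h{\left(s \right)} = - s$ ($h{\left(s \right)} = s \left(-1\right) = - s$)
$M = 10 \sqrt{7}$ ($M = 5 \sqrt{\left(-3\right) 1 \left(\left(-1\right) \left(-4\right)\right) + 40} = 5 \sqrt{\left(-3\right) 4 + 40} = 5 \sqrt{-12 + 40} = 5 \sqrt{28} = 5 \cdot 2 \sqrt{7} = 10 \sqrt{7} \approx 26.458$)
$\left(-1\right) 484 M = \left(-1\right) 484 \cdot 10 \sqrt{7} = - 484 \cdot 10 \sqrt{7} = - 4840 \sqrt{7}$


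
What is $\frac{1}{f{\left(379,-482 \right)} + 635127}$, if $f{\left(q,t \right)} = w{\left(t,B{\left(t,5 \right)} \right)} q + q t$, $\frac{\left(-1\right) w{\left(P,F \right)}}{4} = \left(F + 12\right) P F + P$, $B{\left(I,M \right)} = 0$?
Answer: $\frac{1}{1183161} \approx 8.4519 \cdot 10^{-7}$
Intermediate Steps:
$w{\left(P,F \right)} = - 4 P - 4 F P \left(12 + F\right)$ ($w{\left(P,F \right)} = - 4 \left(\left(F + 12\right) P F + P\right) = - 4 \left(\left(12 + F\right) P F + P\right) = - 4 \left(P \left(12 + F\right) F + P\right) = - 4 \left(F P \left(12 + F\right) + P\right) = - 4 \left(P + F P \left(12 + F\right)\right) = - 4 P - 4 F P \left(12 + F\right)$)
$f{\left(q,t \right)} = - 3 q t$ ($f{\left(q,t \right)} = - 4 t \left(1 + 0^{2} + 12 \cdot 0\right) q + q t = - 4 t \left(1 + 0 + 0\right) q + q t = \left(-4\right) t 1 q + q t = - 4 t q + q t = - 4 q t + q t = - 3 q t$)
$\frac{1}{f{\left(379,-482 \right)} + 635127} = \frac{1}{\left(-3\right) 379 \left(-482\right) + 635127} = \frac{1}{548034 + 635127} = \frac{1}{1183161}$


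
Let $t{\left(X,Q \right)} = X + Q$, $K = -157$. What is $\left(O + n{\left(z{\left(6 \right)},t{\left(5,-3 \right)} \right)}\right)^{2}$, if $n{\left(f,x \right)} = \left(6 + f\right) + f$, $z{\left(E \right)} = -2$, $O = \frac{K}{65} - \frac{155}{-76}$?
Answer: $\frac{64368529}{24403600} \approx 2.6377$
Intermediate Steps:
$t{\left(X,Q \right)} = Q + X$
$O = - \frac{1857}{4940}$ ($O = - \frac{157}{65} - \frac{155}{-76} = \left(-157\right) \frac{1}{65} - - \frac{155}{76} = - \frac{157}{65} + \frac{155}{76} = - \frac{1857}{4940} \approx -0.37591$)
$n{\left(f,x \right)} = 6 + 2 f$
$\left(O + n{\left(z{\left(6 \right)},t{\left(5,-3 \right)} \right)}\right)^{2} = \left(- \frac{1857}{4940} + \left(6 + 2 \left(-2\right)\right)\right)^{2} = \left(- \frac{1857}{4940} + \left(6 - 4\right)\right)^{2} = \left(- \frac{1857}{4940} + 2\right)^{2} = \left(\frac{8023}{4940}\right)^{2} = \frac{64368529}{24403600}$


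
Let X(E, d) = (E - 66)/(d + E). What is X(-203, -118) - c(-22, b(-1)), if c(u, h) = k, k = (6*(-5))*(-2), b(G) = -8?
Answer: -18991/321 ≈ -59.162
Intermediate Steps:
X(E, d) = (-66 + E)/(E + d)
k = 60 (k = -30*(-2) = 60)
c(u, h) = 60
X(-203, -118) - c(-22, b(-1)) = (-66 - 203)/(-203 - 118) - 1*60 = -269/(-321) - 60 = -1/321*(-269) - 60 = 269/321 - 60 = -18991/321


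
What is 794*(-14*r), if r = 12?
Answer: -133392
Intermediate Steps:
794*(-14*r) = 794*(-14*12) = 794*(-168) = -133392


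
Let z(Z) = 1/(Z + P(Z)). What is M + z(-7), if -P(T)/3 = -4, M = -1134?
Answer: -5669/5 ≈ -1133.8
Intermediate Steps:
P(T) = 12 (P(T) = -3*(-4) = 12)
z(Z) = 1/(12 + Z) (z(Z) = 1/(Z + 12) = 1/(12 + Z))
M + z(-7) = -1134 + 1/(12 - 7) = -1134 + 1/5 = -5669/5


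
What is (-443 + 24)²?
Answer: 175561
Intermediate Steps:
(-443 + 24)² = (-419)² = 175561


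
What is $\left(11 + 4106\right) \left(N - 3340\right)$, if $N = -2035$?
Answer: $-22128875$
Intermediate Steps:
$\left(11 + 4106\right) \left(N - 3340\right) = \left(11 + 4106\right) \left(-2035 - 3340\right) = 4117 \left(-5375\right) = -22128875$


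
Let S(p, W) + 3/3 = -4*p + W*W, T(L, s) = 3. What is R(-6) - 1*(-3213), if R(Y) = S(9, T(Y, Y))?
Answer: 3185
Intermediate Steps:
S(p, W) = -1 + W² - 4*p (S(p, W) = -1 + (-4*p + W*W) = -1 + (-4*p + W²) = -1 + (W² - 4*p) = -1 + W² - 4*p)
R(Y) = -28 (R(Y) = -1 + 3² - 4*9 = -1 + 9 - 36 = -28)
R(-6) - 1*(-3213) = -28 - 1*(-3213) = -28 + 3213 = 3185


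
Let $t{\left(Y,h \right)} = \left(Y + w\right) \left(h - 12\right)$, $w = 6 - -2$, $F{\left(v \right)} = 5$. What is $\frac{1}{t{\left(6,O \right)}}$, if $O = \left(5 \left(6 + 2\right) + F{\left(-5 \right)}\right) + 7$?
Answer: $\frac{1}{560} \approx 0.0017857$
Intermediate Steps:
$w = 8$ ($w = 6 + 2 = 8$)
$O = 52$ ($O = \left(5 \left(6 + 2\right) + 5\right) + 7 = \left(5 \cdot 8 + 5\right) + 7 = \left(40 + 5\right) + 7 = 45 + 7 = 52$)
$t{\left(Y,h \right)} = \left(-12 + h\right) \left(8 + Y\right)$ ($t{\left(Y,h \right)} = \left(Y + 8\right) \left(h - 12\right) = \left(8 + Y\right) \left(-12 + h\right) = \left(-12 + h\right) \left(8 + Y\right)$)
$\frac{1}{t{\left(6,O \right)}} = \frac{1}{-96 - 72 + 8 \cdot 52 + 6 \cdot 52} = \frac{1}{-96 - 72 + 416 + 312} = \frac{1}{560}$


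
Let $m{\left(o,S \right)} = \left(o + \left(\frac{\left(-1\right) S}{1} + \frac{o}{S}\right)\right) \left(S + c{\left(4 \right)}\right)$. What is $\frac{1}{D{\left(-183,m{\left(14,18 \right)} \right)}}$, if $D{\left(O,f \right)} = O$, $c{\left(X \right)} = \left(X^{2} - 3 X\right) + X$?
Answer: $- \frac{1}{183} \approx -0.0054645$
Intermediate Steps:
$c{\left(X \right)} = X^{2} - 2 X$
$m{\left(o,S \right)} = \left(8 + S\right) \left(o - S + \frac{o}{S}\right)$ ($m{\left(o,S \right)} = \left(o + \left(\frac{\left(-1\right) S}{1} + \frac{o}{S}\right)\right) \left(S + 4 \left(-2 + 4\right)\right) = \left(o + \left(- S 1 + \frac{o}{S}\right)\right) \left(S + 4 \cdot 2\right) = \left(o - \left(S - \frac{o}{S}\right)\right) \left(S + 8\right) = \left(o - S + \frac{o}{S}\right) \left(8 + S\right) = \left(8 + S\right) \left(o - S + \frac{o}{S}\right)$)
$\frac{1}{D{\left(-183,m{\left(14,18 \right)} \right)}} = \frac{1}{-183} = - \frac{1}{183}$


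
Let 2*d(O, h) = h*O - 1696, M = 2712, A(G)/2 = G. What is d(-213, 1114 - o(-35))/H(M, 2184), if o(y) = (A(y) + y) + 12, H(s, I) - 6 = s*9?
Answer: -258787/48828 ≈ -5.3000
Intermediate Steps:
A(G) = 2*G
H(s, I) = 6 + 9*s (H(s, I) = 6 + s*9 = 6 + 9*s)
o(y) = 12 + 3*y (o(y) = (2*y + y) + 12 = 3*y + 12 = 12 + 3*y)
d(O, h) = -848 + O*h/2 (d(O, h) = (h*O - 1696)/2 = (O*h - 1696)/2 = (-1696 + O*h)/2 = -848 + O*h/2)
d(-213, 1114 - o(-35))/H(M, 2184) = (-848 + (½)*(-213)*(1114 - (12 + 3*(-35))))/(6 + 9*2712) = (-848 + (½)*(-213)*(1114 - (12 - 105)))/(6 + 24408) = (-848 + (½)*(-213)*(1114 - 1*(-93)))/24414 = (-848 + (½)*(-213)*(1114 + 93))*(1/24414) = (-848 + (½)*(-213)*1207)*(1/24414) = (-848 - 257091/2)*(1/24414) = -258787/2*1/24414 = -258787/48828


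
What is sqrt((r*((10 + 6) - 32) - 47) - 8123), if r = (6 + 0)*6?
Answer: I*sqrt(8746) ≈ 93.52*I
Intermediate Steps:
r = 36 (r = 6*6 = 36)
sqrt((r*((10 + 6) - 32) - 47) - 8123) = sqrt((36*((10 + 6) - 32) - 47) - 8123) = sqrt((36*(16 - 32) - 47) - 8123) = sqrt((36*(-16) - 47) - 8123) = sqrt((-576 - 47) - 8123) = sqrt(-623 - 8123) = sqrt(-8746) = I*sqrt(8746)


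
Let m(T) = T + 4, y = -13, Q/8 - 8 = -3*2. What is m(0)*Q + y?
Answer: 51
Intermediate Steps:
Q = 16 (Q = 64 + 8*(-3*2) = 64 + 8*(-6) = 64 - 48 = 16)
m(T) = 4 + T
m(0)*Q + y = (4 + 0)*16 - 13 = 4*16 - 13 = 64 - 13 = 51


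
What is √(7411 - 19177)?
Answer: I*√11766 ≈ 108.47*I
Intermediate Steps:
√(7411 - 19177) = √(-11766) = I*√11766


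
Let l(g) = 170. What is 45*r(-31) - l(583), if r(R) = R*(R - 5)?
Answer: 50050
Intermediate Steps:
r(R) = R*(-5 + R)
45*r(-31) - l(583) = 45*(-31*(-5 - 31)) - 1*170 = 45*(-31*(-36)) - 170 = 45*1116 - 170 = 50220 - 170 = 50050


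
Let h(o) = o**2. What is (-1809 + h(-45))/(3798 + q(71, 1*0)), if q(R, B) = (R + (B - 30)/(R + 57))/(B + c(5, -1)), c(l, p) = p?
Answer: 13824/238543 ≈ 0.057952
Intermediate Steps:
q(R, B) = (R + (-30 + B)/(57 + R))/(-1 + B) (q(R, B) = (R + (B - 30)/(R + 57))/(B - 1) = (R + (-30 + B)/(57 + R))/(-1 + B))
(-1809 + h(-45))/(3798 + q(71, 1*0)) = (-1809 + (-45)**2)/(3798 + (-30 + 1*0 + 71**2 + 57*71)/(-57 - 1*71 + 57*(1*0) + (1*0)*71)) = (-1809 + 2025)/(3798 + (-30 + 0 + 5041 + 4047)/(-57 - 71 + 57*0 + 0*71)) = 216/(3798 + 9058/(-57 - 71 + 0 + 0)) = 216/(3798 + 9058/(-128)) = 216/(3798 - 1/128*9058) = 216/(3798 - 4529/64) = 216/(238543/64) = 216*(64/238543) = 13824/238543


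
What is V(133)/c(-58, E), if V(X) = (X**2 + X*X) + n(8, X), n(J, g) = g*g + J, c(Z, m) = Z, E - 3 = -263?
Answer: -53075/58 ≈ -915.09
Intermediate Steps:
E = -260 (E = 3 - 263 = -260)
n(J, g) = J + g**2 (n(J, g) = g**2 + J = J + g**2)
V(X) = 8 + 3*X**2 (V(X) = (X**2 + X*X) + (8 + X**2) = (X**2 + X**2) + (8 + X**2) = 2*X**2 + (8 + X**2) = 8 + 3*X**2)
V(133)/c(-58, E) = (8 + 3*133**2)/(-58) = (8 + 3*17689)*(-1/58) = (8 + 53067)*(-1/58) = 53075*(-1/58) = -53075/58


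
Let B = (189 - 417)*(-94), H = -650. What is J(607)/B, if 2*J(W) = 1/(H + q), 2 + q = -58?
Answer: -1/30433440 ≈ -3.2859e-8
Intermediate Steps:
q = -60 (q = -2 - 58 = -60)
B = 21432 (B = -228*(-94) = 21432)
J(W) = -1/1420 (J(W) = 1/(2*(-650 - 60)) = (1/2)/(-710) = (1/2)*(-1/710) = -1/1420)
J(607)/B = -1/1420/21432 = -1/1420*1/21432 = -1/30433440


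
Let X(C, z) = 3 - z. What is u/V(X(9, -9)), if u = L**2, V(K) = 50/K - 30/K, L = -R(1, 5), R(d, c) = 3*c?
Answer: 135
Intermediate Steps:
L = -15 (L = -3*5 = -1*15 = -15)
V(K) = 20/K
u = 225 (u = (-15)**2 = 225)
u/V(X(9, -9)) = 225/((20/(3 - 1*(-9)))) = 225/((20/(3 + 9))) = 225/((20/12)) = 225/((20*(1/12))) = 225/(5/3) = 225*(3/5) = 135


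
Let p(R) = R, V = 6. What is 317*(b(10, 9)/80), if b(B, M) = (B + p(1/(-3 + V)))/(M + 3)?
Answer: 9827/2880 ≈ 3.4122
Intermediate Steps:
b(B, M) = (⅓ + B)/(3 + M) (b(B, M) = (B + 1/(-3 + 6))/(M + 3) = (B + 1/3)/(3 + M) = (B + ⅓)/(3 + M) = (⅓ + B)/(3 + M))
317*(b(10, 9)/80) = 317*(((⅓ + 10)/(3 + 9))/80) = 317*(((31/3)/12)*(1/80)) = 317*(((1/12)*(31/3))*(1/80)) = 317*((31/36)*(1/80)) = 317*(31/2880) = 9827/2880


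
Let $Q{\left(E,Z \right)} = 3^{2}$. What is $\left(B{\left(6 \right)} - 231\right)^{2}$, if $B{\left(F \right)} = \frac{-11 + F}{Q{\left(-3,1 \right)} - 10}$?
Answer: $51076$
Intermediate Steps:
$Q{\left(E,Z \right)} = 9$
$B{\left(F \right)} = 11 - F$ ($B{\left(F \right)} = \frac{-11 + F}{9 - 10} = \frac{-11 + F}{-1} = \left(-11 + F\right) \left(-1\right) = 11 - F$)
$\left(B{\left(6 \right)} - 231\right)^{2} = \left(\left(11 - 6\right) - 231\right)^{2} = \left(5 - 231\right)^{2} = \left(-226\right)^{2} = 51076$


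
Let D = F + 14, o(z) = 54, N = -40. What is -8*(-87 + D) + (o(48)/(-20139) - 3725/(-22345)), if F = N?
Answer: 27125279631/30000397 ≈ 904.16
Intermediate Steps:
F = -40
D = -26 (D = -40 + 14 = -26)
-8*(-87 + D) + (o(48)/(-20139) - 3725/(-22345)) = -8*(-87 - 26) + (54/(-20139) - 3725/(-22345)) = -8*(-113) + (54*(-1/20139) - 3725*(-1/22345)) = 904 + (-18/6713 + 745/4469) = 904 + 4920743/30000397 = 27125279631/30000397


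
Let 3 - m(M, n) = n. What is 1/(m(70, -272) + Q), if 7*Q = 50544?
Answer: 7/52469 ≈ 0.00013341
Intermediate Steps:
m(M, n) = 3 - n
Q = 50544/7 (Q = (1/7)*50544 = 50544/7 ≈ 7220.6)
1/(m(70, -272) + Q) = 1/((3 - 1*(-272)) + 50544/7) = 1/((3 + 272) + 50544/7) = 1/(275 + 50544/7) = 1/(52469/7) = 7/52469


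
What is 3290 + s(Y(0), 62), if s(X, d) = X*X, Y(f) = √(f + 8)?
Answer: 3298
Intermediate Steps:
Y(f) = √(8 + f)
s(X, d) = X²
3290 + s(Y(0), 62) = 3290 + (√(8 + 0))² = 3290 + (√8)² = 3290 + (2*√2)² = 3290 + 8 = 3298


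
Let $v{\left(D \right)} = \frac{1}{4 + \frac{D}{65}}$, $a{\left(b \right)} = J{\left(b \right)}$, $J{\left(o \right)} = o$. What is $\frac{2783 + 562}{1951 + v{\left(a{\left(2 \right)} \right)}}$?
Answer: $\frac{292130}{170409} \approx 1.7143$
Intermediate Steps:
$a{\left(b \right)} = b$
$v{\left(D \right)} = \frac{1}{4 + \frac{D}{65}}$ ($v{\left(D \right)} = \frac{1}{4 + D \frac{1}{65}} = \frac{1}{4 + \frac{D}{65}}$)
$\frac{2783 + 562}{1951 + v{\left(a{\left(2 \right)} \right)}} = \frac{2783 + 562}{1951 + \frac{65}{260 + 2}} = \frac{3345}{1951 + \frac{65}{262}} = \frac{3345}{\frac{511227}{262}} = 3345 \cdot \frac{262}{511227} = \frac{292130}{170409}$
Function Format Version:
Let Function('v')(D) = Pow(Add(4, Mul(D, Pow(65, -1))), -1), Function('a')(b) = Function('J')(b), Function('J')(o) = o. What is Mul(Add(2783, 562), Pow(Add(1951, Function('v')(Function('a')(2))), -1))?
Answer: Rational(292130, 170409) ≈ 1.7143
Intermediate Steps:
Function('a')(b) = b
Function('v')(D) = Pow(Add(4, Mul(Rational(1, 65), D)), -1) (Function('v')(D) = Pow(Add(4, Mul(D, Rational(1, 65))), -1) = Pow(Add(4, Mul(Rational(1, 65), D)), -1))
Mul(Add(2783, 562), Pow(Add(1951, Function('v')(Function('a')(2))), -1)) = Mul(Add(2783, 562), Pow(Add(1951, Mul(65, Pow(Add(260, 2), -1))), -1)) = Mul(3345, Pow(Add(1951, Mul(65, Pow(262, -1))), -1)) = Mul(3345, Pow(Add(1951, Mul(65, Rational(1, 262))), -1)) = Mul(3345, Pow(Add(1951, Rational(65, 262)), -1)) = Mul(3345, Pow(Rational(511227, 262), -1)) = Mul(3345, Rational(262, 511227)) = Rational(292130, 170409)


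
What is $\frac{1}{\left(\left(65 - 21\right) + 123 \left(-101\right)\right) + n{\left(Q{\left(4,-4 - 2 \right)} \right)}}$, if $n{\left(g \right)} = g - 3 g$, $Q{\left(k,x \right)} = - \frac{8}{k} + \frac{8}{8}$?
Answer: $- \frac{1}{12377} \approx -8.0795 \cdot 10^{-5}$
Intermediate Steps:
$Q{\left(k,x \right)} = 1 - \frac{8}{k}$ ($Q{\left(k,x \right)} = - \frac{8}{k} + 8 \cdot \frac{1}{8} = - \frac{8}{k} + 1 = 1 - \frac{8}{k}$)
$n{\left(g \right)} = - 2 g$
$\frac{1}{\left(\left(65 - 21\right) + 123 \left(-101\right)\right) + n{\left(Q{\left(4,-4 - 2 \right)} \right)}} = \frac{1}{\left(\left(65 - 21\right) + 123 \left(-101\right)\right) - 2 \frac{-8 + 4}{4}} = \frac{1}{\left(44 - 12423\right) - 2 \cdot \frac{1}{4} \left(-4\right)} = \frac{1}{-12379 - -2} = \frac{1}{-12379 + 2} = \frac{1}{-12377} = - \frac{1}{12377}$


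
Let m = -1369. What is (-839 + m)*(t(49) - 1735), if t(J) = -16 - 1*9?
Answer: 3886080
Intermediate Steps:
t(J) = -25 (t(J) = -16 - 9 = -25)
(-839 + m)*(t(49) - 1735) = (-839 - 1369)*(-25 - 1735) = -2208*(-1760) = 3886080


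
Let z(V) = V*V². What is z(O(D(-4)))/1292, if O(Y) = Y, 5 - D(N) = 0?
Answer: 125/1292 ≈ 0.096749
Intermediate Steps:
D(N) = 5 (D(N) = 5 - 1*0 = 5 + 0 = 5)
z(V) = V³
z(O(D(-4)))/1292 = 5³/1292 = 125*(1/1292) = 125/1292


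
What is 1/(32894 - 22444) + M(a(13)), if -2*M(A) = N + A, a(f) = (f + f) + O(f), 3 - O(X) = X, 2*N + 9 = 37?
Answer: -156749/10450 ≈ -15.000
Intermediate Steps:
N = 14 (N = -9/2 + (½)*37 = -9/2 + 37/2 = 14)
O(X) = 3 - X
a(f) = 3 + f (a(f) = (f + f) + (3 - f) = 2*f + (3 - f) = 3 + f)
M(A) = -7 - A/2 (M(A) = -(14 + A)/2 = -7 - A/2)
1/(32894 - 22444) + M(a(13)) = 1/(32894 - 22444) + (-7 - (3 + 13)/2) = 1/10450 + (-7 - ½*16) = 1/10450 + (-7 - 8) = 1/10450 - 15 = -156749/10450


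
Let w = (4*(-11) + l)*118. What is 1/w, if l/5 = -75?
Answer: -1/49442 ≈ -2.0226e-5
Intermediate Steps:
l = -375 (l = 5*(-75) = -375)
w = -49442 (w = (4*(-11) - 375)*118 = (-44 - 375)*118 = -419*118 = -49442)
1/w = 1/(-49442) = -1/49442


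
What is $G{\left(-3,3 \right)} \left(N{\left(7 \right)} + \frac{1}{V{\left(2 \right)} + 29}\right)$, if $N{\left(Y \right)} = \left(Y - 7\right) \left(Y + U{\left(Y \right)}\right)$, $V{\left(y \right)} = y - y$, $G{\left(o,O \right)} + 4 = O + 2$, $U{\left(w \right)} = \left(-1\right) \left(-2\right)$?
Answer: $\frac{1}{29} \approx 0.034483$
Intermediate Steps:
$U{\left(w \right)} = 2$
$G{\left(o,O \right)} = -2 + O$ ($G{\left(o,O \right)} = -4 + \left(O + 2\right) = -4 + \left(2 + O\right) = -2 + O$)
$V{\left(y \right)} = 0$
$N{\left(Y \right)} = \left(-7 + Y\right) \left(2 + Y\right)$ ($N{\left(Y \right)} = \left(Y - 7\right) \left(Y + 2\right) = \left(-7 + Y\right) \left(2 + Y\right)$)
$G{\left(-3,3 \right)} \left(N{\left(7 \right)} + \frac{1}{V{\left(2 \right)} + 29}\right) = \left(-2 + 3\right) \left(\left(-14 + 7^{2} - 35\right) + \frac{1}{0 + 29}\right) = 1 \left(\left(-14 + 49 - 35\right) + \frac{1}{29}\right) = 1 \left(0 + \frac{1}{29}\right) = 1 \cdot \frac{1}{29} = \frac{1}{29}$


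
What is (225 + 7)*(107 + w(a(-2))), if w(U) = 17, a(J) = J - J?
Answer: 28768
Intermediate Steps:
a(J) = 0
(225 + 7)*(107 + w(a(-2))) = (225 + 7)*(107 + 17) = 232*124 = 28768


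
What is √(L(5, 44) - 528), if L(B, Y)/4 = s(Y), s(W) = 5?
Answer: 2*I*√127 ≈ 22.539*I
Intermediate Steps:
L(B, Y) = 20 (L(B, Y) = 4*5 = 20)
√(L(5, 44) - 528) = √(20 - 528) = √(-508) = 2*I*√127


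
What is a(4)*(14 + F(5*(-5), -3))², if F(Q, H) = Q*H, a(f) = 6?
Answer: 47526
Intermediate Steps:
F(Q, H) = H*Q
a(4)*(14 + F(5*(-5), -3))² = 6*(14 - 15*(-5))² = 6*(14 - 3*(-25))² = 6*(14 + 75)² = 6*89² = 6*7921 = 47526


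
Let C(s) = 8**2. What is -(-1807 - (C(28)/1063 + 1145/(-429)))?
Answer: 822851110/456027 ≈ 1804.4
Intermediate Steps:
C(s) = 64
-(-1807 - (C(28)/1063 + 1145/(-429))) = -(-1807 - (64/1063 + 1145/(-429))) = -(-1807 - (64*(1/1063) + 1145*(-1/429))) = -(-1807 - (64/1063 - 1145/429)) = -(-1807 - 1*(-1189679/456027)) = -(-1807 + 1189679/456027) = -1*(-822851110/456027) = 822851110/456027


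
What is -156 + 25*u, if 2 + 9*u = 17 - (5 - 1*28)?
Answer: -454/9 ≈ -50.444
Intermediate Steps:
u = 38/9 (u = -2/9 + (17 - (5 - 1*28))/9 = -2/9 + (17 - (5 - 28))/9 = -2/9 + (17 - 1*(-23))/9 = -2/9 + (17 + 23)/9 = -2/9 + (1/9)*40 = -2/9 + 40/9 = 38/9 ≈ 4.2222)
-156 + 25*u = -156 + 25*(38/9) = -156 + 950/9 = -454/9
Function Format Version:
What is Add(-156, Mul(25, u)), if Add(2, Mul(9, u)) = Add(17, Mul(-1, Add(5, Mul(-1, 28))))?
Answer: Rational(-454, 9) ≈ -50.444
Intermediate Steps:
u = Rational(38, 9) (u = Add(Rational(-2, 9), Mul(Rational(1, 9), Add(17, Mul(-1, Add(5, Mul(-1, 28)))))) = Add(Rational(-2, 9), Mul(Rational(1, 9), Add(17, Mul(-1, Add(5, -28))))) = Add(Rational(-2, 9), Mul(Rational(1, 9), Add(17, Mul(-1, -23)))) = Add(Rational(-2, 9), Mul(Rational(1, 9), Add(17, 23))) = Add(Rational(-2, 9), Mul(Rational(1, 9), 40)) = Add(Rational(-2, 9), Rational(40, 9)) = Rational(38, 9) ≈ 4.2222)
Add(-156, Mul(25, u)) = Add(-156, Mul(25, Rational(38, 9))) = Add(-156, Rational(950, 9)) = Rational(-454, 9)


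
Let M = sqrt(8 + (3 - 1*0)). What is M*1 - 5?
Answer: -5 + sqrt(11) ≈ -1.6834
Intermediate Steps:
M = sqrt(11) (M = sqrt(8 + (3 + 0)) = sqrt(8 + 3) = sqrt(11) ≈ 3.3166)
M*1 - 5 = sqrt(11)*1 - 5 = sqrt(11) - 5 = -5 + sqrt(11)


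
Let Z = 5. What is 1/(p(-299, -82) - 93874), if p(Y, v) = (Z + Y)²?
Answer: -1/7438 ≈ -0.00013444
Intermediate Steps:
p(Y, v) = (5 + Y)²
1/(p(-299, -82) - 93874) = 1/((5 - 299)² - 93874) = 1/((-294)² - 93874) = 1/(86436 - 93874) = 1/(-7438) = -1/7438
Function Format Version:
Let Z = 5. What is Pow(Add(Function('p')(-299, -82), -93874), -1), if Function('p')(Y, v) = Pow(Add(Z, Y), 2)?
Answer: Rational(-1, 7438) ≈ -0.00013444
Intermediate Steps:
Function('p')(Y, v) = Pow(Add(5, Y), 2)
Pow(Add(Function('p')(-299, -82), -93874), -1) = Pow(Add(Pow(Add(5, -299), 2), -93874), -1) = Pow(Add(Pow(-294, 2), -93874), -1) = Pow(Add(86436, -93874), -1) = Pow(-7438, -1) = Rational(-1, 7438)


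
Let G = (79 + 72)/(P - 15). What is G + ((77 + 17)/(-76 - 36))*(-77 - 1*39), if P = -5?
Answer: 12573/140 ≈ 89.807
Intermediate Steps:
G = -151/20 (G = (79 + 72)/(-5 - 15) = 151/(-20) = 151*(-1/20) = -151/20 ≈ -7.5500)
G + ((77 + 17)/(-76 - 36))*(-77 - 1*39) = -151/20 + ((77 + 17)/(-76 - 36))*(-77 - 1*39) = -151/20 + (94/(-112))*(-77 - 39) = -151/20 + (94*(-1/112))*(-116) = -151/20 - 47/56*(-116) = -151/20 + 1363/14 = 12573/140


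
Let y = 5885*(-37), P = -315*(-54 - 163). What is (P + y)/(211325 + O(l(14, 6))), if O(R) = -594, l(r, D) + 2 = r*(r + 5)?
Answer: -149390/210731 ≈ -0.70891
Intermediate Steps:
l(r, D) = -2 + r*(5 + r) (l(r, D) = -2 + r*(r + 5) = -2 + r*(5 + r))
P = 68355 (P = -315*(-217) = 68355)
y = -217745
(P + y)/(211325 + O(l(14, 6))) = (68355 - 217745)/(211325 - 594) = -149390/210731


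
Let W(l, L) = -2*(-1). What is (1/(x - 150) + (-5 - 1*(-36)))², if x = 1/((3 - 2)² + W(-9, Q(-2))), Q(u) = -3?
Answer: 193655056/201601 ≈ 960.59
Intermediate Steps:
W(l, L) = 2
x = ⅓ (x = 1/((3 - 2)² + 2) = 1/(1² + 2) = 1/(1 + 2) = 1/3 = ⅓ ≈ 0.33333)
(1/(x - 150) + (-5 - 1*(-36)))² = (1/(⅓ - 150) + (-5 - 1*(-36)))² = (1/(-449/3) + (-5 + 36))² = (-3/449 + 31)² = (13916/449)² = 193655056/201601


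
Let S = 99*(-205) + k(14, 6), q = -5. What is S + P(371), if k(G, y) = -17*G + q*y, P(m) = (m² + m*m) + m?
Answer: 255090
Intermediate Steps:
P(m) = m + 2*m² (P(m) = (m² + m²) + m = 2*m² + m = m + 2*m²)
k(G, y) = -17*G - 5*y
S = -20563 (S = 99*(-205) + (-17*14 - 5*6) = -20295 + (-238 - 30) = -20295 - 268 = -20563)
S + P(371) = -20563 + 371*(1 + 2*371) = -20563 + 371*(1 + 742) = -20563 + 371*743 = -20563 + 275653 = 255090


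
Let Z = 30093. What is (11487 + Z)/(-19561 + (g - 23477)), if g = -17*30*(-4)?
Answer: -6930/6833 ≈ -1.0142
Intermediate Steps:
g = 2040 (g = -510*(-4) = 2040)
(11487 + Z)/(-19561 + (g - 23477)) = (11487 + 30093)/(-19561 + (2040 - 23477)) = 41580/(-19561 - 21437) = 41580/(-40998) = 41580*(-1/40998) = -6930/6833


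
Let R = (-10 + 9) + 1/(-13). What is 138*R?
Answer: -1932/13 ≈ -148.62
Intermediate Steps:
R = -14/13 (R = -1 - 1/13 = -14/13 ≈ -1.0769)
138*R = 138*(-14/13) = -1932/13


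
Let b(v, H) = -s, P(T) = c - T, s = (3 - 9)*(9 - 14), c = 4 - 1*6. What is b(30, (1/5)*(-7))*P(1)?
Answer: 90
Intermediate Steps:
c = -2 (c = 4 - 6 = -2)
s = 30 (s = -6*(-5) = 30)
P(T) = -2 - T
b(v, H) = -30 (b(v, H) = -1*30 = -30)
b(30, (1/5)*(-7))*P(1) = -30*(-2 - 1*1) = -30*(-2 - 1) = -30*(-3) = 90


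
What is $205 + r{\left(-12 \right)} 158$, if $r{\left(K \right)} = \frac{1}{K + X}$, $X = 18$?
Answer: $\frac{694}{3} \approx 231.33$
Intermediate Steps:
$r{\left(K \right)} = \frac{1}{18 + K}$ ($r{\left(K \right)} = \frac{1}{K + 18} = \frac{1}{18 + K}$)
$205 + r{\left(-12 \right)} 158 = 205 + \frac{1}{18 - 12} \cdot 158 = 205 + \frac{1}{6} \cdot 158 = 205 + \frac{79}{3} = \frac{694}{3}$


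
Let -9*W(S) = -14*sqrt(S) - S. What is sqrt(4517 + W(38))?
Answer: sqrt(40691 + 14*sqrt(38))/3 ≈ 67.311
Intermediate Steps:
W(S) = S/9 + 14*sqrt(S)/9 (W(S) = -(-14*sqrt(S) - S)/9 = -(-S - 14*sqrt(S))/9 = S/9 + 14*sqrt(S)/9)
sqrt(4517 + W(38)) = sqrt(4517 + ((1/9)*38 + 14*sqrt(38)/9)) = sqrt(4517 + (38/9 + 14*sqrt(38)/9)) = sqrt(40691/9 + 14*sqrt(38)/9)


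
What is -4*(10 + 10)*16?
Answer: -1280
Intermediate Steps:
-4*(10 + 10)*16 = -4*20*16 = -80*16 = -1280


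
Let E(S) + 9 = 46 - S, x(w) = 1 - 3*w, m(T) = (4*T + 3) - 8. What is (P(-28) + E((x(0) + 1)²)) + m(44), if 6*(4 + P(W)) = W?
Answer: 586/3 ≈ 195.33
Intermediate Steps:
m(T) = -5 + 4*T (m(T) = (3 + 4*T) - 8 = -5 + 4*T)
P(W) = -4 + W/6
E(S) = 37 - S (E(S) = -9 + (46 - S) = 37 - S)
(P(-28) + E((x(0) + 1)²)) + m(44) = ((-4 + (⅙)*(-28)) + (37 - ((1 - 3*0) + 1)²)) + (-5 + 4*44) = ((-4 - 14/3) + (37 - ((1 + 0) + 1)²)) + (-5 + 176) = (-26/3 + (37 - (1 + 1)²)) + 171 = (-26/3 + (37 - 1*2²)) + 171 = (-26/3 + (37 - 1*4)) + 171 = (-26/3 + (37 - 4)) + 171 = (-26/3 + 33) + 171 = 73/3 + 171 = 586/3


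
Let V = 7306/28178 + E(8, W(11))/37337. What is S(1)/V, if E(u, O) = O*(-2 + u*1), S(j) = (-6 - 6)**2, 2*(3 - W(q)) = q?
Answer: 37874951496/68090363 ≈ 556.25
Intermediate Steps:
W(q) = 3 - q/2
S(j) = 144 (S(j) = (-12)**2 = 144)
E(u, O) = O*(-2 + u)
V = 136180726/526040993 (V = 7306/28178 + ((3 - 1/2*11)*(-2 + 8))/37337 = 7306*(1/28178) + ((3 - 11/2)*6)*(1/37337) = 3653/14089 - 5/2*6*(1/37337) = 3653/14089 - 15*1/37337 = 3653/14089 - 15/37337 = 136180726/526040993 ≈ 0.25888)
S(1)/V = 144/(136180726/526040993) = 144*(526040993/136180726) = 37874951496/68090363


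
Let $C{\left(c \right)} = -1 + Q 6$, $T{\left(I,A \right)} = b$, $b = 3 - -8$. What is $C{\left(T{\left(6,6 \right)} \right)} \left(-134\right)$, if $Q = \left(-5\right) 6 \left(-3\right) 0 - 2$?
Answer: $1742$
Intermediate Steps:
$Q = -2$ ($Q = \left(-30\right) \left(-3\right) 0 - 2 = 90 \cdot 0 - 2 = 0 - 2 = -2$)
$b = 11$ ($b = 3 + 8 = 11$)
$T{\left(I,A \right)} = 11$
$C{\left(c \right)} = -13$ ($C{\left(c \right)} = -1 - 12 = -13$)
$C{\left(T{\left(6,6 \right)} \right)} \left(-134\right) = \left(-13\right) \left(-134\right) = 1742$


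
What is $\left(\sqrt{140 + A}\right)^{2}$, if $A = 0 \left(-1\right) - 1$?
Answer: $139$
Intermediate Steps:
$A = -1$ ($A = 0 - 1 = -1$)
$\left(\sqrt{140 + A}\right)^{2} = \left(\sqrt{140 - 1}\right)^{2} = \left(\sqrt{139}\right)^{2} = 139$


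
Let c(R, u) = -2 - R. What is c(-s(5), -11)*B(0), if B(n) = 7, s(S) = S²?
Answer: 161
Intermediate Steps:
c(-s(5), -11)*B(0) = (-2 - (-1)*5²)*7 = (-2 - (-1)*25)*7 = (-2 - 1*(-25))*7 = (-2 + 25)*7 = 23*7 = 161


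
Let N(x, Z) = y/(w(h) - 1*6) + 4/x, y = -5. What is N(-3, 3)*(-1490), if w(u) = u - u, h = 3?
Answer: 745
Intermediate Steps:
w(u) = 0
N(x, Z) = ⅚ + 4/x (N(x, Z) = -5/(0 - 1*6) + 4/x = -5/(0 - 6) + 4/x = -5/(-6) + 4/x = -5*(-⅙) + 4/x = ⅚ + 4/x)
N(-3, 3)*(-1490) = (⅚ + 4/(-3))*(-1490) = (⅚ + 4*(-⅓))*(-1490) = (⅚ - 4/3)*(-1490) = -½*(-1490) = 745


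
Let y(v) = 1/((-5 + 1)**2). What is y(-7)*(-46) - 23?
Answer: -207/8 ≈ -25.875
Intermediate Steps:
y(v) = 1/16 (y(v) = 1/((-4)**2) = 1/16)
y(-7)*(-46) - 23 = (1/16)*(-46) - 23 = -23/8 - 23 = -207/8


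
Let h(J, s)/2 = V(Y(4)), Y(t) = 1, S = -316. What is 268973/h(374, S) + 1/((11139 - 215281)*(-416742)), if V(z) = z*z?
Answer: 11441377845095587/85074545364 ≈ 1.3449e+5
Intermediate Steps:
V(z) = z**2
h(J, s) = 2 (h(J, s) = 2*1**2 = 2*1 = 2)
268973/h(374, S) + 1/((11139 - 215281)*(-416742)) = 268973/2 + 1/((11139 - 215281)*(-416742)) = 268973*(1/2) - 1/416742/(-204142) = 268973/2 - 1/204142*(-1/416742) = 268973/2 + 1/85074545364 = 11441377845095587/85074545364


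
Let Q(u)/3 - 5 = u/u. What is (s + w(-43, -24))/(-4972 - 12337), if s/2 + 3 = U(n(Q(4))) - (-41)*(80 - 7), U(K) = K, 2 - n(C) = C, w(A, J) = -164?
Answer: -5784/17309 ≈ -0.33416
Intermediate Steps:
Q(u) = 18 (Q(u) = 15 + 3*(u/u) = 15 + 3*1 = 15 + 3 = 18)
n(C) = 2 - C
s = 5948 (s = -6 + 2*((2 - 1*18) - (-41)*(80 - 7)) = -6 + 2*((2 - 18) - (-41)*73) = -6 + 2*(-16 - 1*(-2993)) = -6 + 2*(-16 + 2993) = -6 + 2*2977 = -6 + 5954 = 5948)
(s + w(-43, -24))/(-4972 - 12337) = (5948 - 164)/(-4972 - 12337) = 5784/(-17309) = 5784*(-1/17309) = -5784/17309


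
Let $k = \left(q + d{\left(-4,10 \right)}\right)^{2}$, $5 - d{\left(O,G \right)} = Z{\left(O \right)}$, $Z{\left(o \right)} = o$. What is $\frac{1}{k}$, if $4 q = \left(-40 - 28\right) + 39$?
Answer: $\frac{16}{49} \approx 0.32653$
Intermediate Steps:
$d{\left(O,G \right)} = 5 - O$
$q = - \frac{29}{4}$ ($q = \frac{\left(-40 - 28\right) + 39}{4} = \frac{-68 + 39}{4} = \frac{1}{4} \left(-29\right) = - \frac{29}{4} \approx -7.25$)
$k = \frac{49}{16}$ ($k = \left(- \frac{29}{4} + \left(5 - -4\right)\right)^{2} = \left(- \frac{29}{4} + \left(5 + 4\right)\right)^{2} = \left(- \frac{29}{4} + 9\right)^{2} = \left(\frac{7}{4}\right)^{2} = \frac{49}{16} \approx 3.0625$)
$\frac{1}{k} = \frac{1}{\frac{49}{16}} = \frac{16}{49}$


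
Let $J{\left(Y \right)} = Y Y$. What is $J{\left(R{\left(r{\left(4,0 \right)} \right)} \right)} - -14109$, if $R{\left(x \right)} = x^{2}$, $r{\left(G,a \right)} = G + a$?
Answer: $14365$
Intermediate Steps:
$J{\left(Y \right)} = Y^{2}$
$J{\left(R{\left(r{\left(4,0 \right)} \right)} \right)} - -14109 = \left(\left(4 + 0\right)^{2}\right)^{2} - -14109 = \left(4^{2}\right)^{2} + 14109 = 16^{2} + 14109 = 256 + 14109 = 14365$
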